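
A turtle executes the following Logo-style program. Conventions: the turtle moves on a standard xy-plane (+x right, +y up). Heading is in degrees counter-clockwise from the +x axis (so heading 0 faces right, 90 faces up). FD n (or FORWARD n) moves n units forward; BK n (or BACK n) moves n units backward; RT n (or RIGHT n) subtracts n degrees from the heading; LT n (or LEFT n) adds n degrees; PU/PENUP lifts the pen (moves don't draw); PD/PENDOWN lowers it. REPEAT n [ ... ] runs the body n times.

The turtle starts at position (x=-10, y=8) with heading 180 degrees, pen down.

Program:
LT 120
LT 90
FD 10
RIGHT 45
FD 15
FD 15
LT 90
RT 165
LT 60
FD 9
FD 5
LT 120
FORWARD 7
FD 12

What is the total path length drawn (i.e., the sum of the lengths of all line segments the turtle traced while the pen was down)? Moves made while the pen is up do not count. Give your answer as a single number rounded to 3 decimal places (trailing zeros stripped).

Answer: 73

Derivation:
Executing turtle program step by step:
Start: pos=(-10,8), heading=180, pen down
LT 120: heading 180 -> 300
LT 90: heading 300 -> 30
FD 10: (-10,8) -> (-1.34,13) [heading=30, draw]
RT 45: heading 30 -> 345
FD 15: (-1.34,13) -> (13.149,9.118) [heading=345, draw]
FD 15: (13.149,9.118) -> (27.638,5.235) [heading=345, draw]
LT 90: heading 345 -> 75
RT 165: heading 75 -> 270
LT 60: heading 270 -> 330
FD 9: (27.638,5.235) -> (35.432,0.735) [heading=330, draw]
FD 5: (35.432,0.735) -> (39.762,-1.765) [heading=330, draw]
LT 120: heading 330 -> 90
FD 7: (39.762,-1.765) -> (39.762,5.235) [heading=90, draw]
FD 12: (39.762,5.235) -> (39.762,17.235) [heading=90, draw]
Final: pos=(39.762,17.235), heading=90, 7 segment(s) drawn

Segment lengths:
  seg 1: (-10,8) -> (-1.34,13), length = 10
  seg 2: (-1.34,13) -> (13.149,9.118), length = 15
  seg 3: (13.149,9.118) -> (27.638,5.235), length = 15
  seg 4: (27.638,5.235) -> (35.432,0.735), length = 9
  seg 5: (35.432,0.735) -> (39.762,-1.765), length = 5
  seg 6: (39.762,-1.765) -> (39.762,5.235), length = 7
  seg 7: (39.762,5.235) -> (39.762,17.235), length = 12
Total = 73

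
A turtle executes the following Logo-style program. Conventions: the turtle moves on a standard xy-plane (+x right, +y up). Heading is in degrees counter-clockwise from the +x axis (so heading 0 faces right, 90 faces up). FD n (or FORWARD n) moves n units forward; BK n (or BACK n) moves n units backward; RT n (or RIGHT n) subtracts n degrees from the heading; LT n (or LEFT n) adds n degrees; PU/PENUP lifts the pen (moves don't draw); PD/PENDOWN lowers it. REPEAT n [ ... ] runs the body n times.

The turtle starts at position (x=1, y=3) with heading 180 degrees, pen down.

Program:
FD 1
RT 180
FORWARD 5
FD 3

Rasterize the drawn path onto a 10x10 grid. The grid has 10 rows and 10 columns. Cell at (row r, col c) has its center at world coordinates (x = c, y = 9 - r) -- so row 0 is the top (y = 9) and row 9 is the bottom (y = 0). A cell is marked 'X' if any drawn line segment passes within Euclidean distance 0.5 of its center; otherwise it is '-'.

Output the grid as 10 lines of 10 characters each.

Answer: ----------
----------
----------
----------
----------
----------
XXXXXXXXX-
----------
----------
----------

Derivation:
Segment 0: (1,3) -> (0,3)
Segment 1: (0,3) -> (5,3)
Segment 2: (5,3) -> (8,3)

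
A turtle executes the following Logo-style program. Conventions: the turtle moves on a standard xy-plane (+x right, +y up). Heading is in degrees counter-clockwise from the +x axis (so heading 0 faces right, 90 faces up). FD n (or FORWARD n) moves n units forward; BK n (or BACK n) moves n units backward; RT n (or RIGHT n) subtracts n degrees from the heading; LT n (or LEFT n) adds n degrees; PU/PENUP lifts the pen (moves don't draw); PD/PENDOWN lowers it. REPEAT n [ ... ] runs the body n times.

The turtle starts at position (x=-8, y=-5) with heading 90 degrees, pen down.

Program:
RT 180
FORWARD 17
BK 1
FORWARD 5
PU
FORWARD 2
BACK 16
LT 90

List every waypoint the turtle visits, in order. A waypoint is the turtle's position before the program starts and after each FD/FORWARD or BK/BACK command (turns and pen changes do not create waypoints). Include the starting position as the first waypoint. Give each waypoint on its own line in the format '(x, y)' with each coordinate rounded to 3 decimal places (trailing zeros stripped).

Answer: (-8, -5)
(-8, -22)
(-8, -21)
(-8, -26)
(-8, -28)
(-8, -12)

Derivation:
Executing turtle program step by step:
Start: pos=(-8,-5), heading=90, pen down
RT 180: heading 90 -> 270
FD 17: (-8,-5) -> (-8,-22) [heading=270, draw]
BK 1: (-8,-22) -> (-8,-21) [heading=270, draw]
FD 5: (-8,-21) -> (-8,-26) [heading=270, draw]
PU: pen up
FD 2: (-8,-26) -> (-8,-28) [heading=270, move]
BK 16: (-8,-28) -> (-8,-12) [heading=270, move]
LT 90: heading 270 -> 0
Final: pos=(-8,-12), heading=0, 3 segment(s) drawn
Waypoints (6 total):
(-8, -5)
(-8, -22)
(-8, -21)
(-8, -26)
(-8, -28)
(-8, -12)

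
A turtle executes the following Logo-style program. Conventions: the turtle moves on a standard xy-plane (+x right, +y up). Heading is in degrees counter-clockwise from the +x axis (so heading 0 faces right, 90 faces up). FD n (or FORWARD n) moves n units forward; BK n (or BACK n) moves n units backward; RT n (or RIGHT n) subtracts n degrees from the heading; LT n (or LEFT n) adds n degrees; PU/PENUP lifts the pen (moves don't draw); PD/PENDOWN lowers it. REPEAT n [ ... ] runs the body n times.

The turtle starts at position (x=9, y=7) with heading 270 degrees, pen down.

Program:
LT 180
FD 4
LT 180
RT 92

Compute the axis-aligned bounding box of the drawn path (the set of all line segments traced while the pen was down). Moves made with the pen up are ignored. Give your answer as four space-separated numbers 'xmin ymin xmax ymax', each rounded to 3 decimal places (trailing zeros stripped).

Answer: 9 7 9 11

Derivation:
Executing turtle program step by step:
Start: pos=(9,7), heading=270, pen down
LT 180: heading 270 -> 90
FD 4: (9,7) -> (9,11) [heading=90, draw]
LT 180: heading 90 -> 270
RT 92: heading 270 -> 178
Final: pos=(9,11), heading=178, 1 segment(s) drawn

Segment endpoints: x in {9, 9}, y in {7, 11}
xmin=9, ymin=7, xmax=9, ymax=11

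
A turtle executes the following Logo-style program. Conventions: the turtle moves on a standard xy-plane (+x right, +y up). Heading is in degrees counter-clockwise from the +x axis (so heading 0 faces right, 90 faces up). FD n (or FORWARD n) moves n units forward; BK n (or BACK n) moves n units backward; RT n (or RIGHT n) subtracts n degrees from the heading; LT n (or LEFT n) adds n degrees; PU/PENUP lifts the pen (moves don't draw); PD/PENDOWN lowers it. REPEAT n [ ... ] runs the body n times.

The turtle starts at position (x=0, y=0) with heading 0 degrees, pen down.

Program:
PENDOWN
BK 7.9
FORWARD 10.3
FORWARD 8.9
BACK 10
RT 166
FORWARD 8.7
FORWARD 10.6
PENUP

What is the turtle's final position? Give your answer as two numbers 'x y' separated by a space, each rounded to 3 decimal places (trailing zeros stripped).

Executing turtle program step by step:
Start: pos=(0,0), heading=0, pen down
PD: pen down
BK 7.9: (0,0) -> (-7.9,0) [heading=0, draw]
FD 10.3: (-7.9,0) -> (2.4,0) [heading=0, draw]
FD 8.9: (2.4,0) -> (11.3,0) [heading=0, draw]
BK 10: (11.3,0) -> (1.3,0) [heading=0, draw]
RT 166: heading 0 -> 194
FD 8.7: (1.3,0) -> (-7.142,-2.105) [heading=194, draw]
FD 10.6: (-7.142,-2.105) -> (-17.427,-4.669) [heading=194, draw]
PU: pen up
Final: pos=(-17.427,-4.669), heading=194, 6 segment(s) drawn

Answer: -17.427 -4.669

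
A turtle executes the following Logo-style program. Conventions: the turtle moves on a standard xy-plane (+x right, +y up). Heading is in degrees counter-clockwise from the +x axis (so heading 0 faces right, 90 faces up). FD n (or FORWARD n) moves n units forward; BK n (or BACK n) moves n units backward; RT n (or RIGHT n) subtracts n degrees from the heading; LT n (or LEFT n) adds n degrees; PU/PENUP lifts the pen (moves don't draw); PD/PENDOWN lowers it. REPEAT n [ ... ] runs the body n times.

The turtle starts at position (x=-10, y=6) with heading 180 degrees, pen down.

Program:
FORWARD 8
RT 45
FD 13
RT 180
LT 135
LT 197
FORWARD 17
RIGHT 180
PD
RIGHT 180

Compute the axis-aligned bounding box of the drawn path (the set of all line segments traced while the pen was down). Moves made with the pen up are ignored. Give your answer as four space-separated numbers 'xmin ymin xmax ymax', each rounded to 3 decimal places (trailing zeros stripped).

Executing turtle program step by step:
Start: pos=(-10,6), heading=180, pen down
FD 8: (-10,6) -> (-18,6) [heading=180, draw]
RT 45: heading 180 -> 135
FD 13: (-18,6) -> (-27.192,15.192) [heading=135, draw]
RT 180: heading 135 -> 315
LT 135: heading 315 -> 90
LT 197: heading 90 -> 287
FD 17: (-27.192,15.192) -> (-22.222,-1.065) [heading=287, draw]
RT 180: heading 287 -> 107
PD: pen down
RT 180: heading 107 -> 287
Final: pos=(-22.222,-1.065), heading=287, 3 segment(s) drawn

Segment endpoints: x in {-27.192, -22.222, -18, -10}, y in {-1.065, 6, 6, 15.192}
xmin=-27.192, ymin=-1.065, xmax=-10, ymax=15.192

Answer: -27.192 -1.065 -10 15.192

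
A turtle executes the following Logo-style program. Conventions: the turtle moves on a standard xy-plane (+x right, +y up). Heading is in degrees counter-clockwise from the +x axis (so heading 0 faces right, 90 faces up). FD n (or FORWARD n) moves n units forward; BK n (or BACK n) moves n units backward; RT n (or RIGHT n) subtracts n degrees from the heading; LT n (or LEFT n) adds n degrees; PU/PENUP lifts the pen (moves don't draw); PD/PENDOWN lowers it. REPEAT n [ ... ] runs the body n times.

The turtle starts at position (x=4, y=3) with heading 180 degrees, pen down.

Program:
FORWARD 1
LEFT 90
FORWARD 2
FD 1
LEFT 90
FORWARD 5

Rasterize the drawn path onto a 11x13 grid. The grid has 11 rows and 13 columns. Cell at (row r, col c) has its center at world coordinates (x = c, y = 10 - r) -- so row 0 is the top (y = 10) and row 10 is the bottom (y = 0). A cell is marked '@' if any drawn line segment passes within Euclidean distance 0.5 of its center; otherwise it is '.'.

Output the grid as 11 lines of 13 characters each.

Answer: .............
.............
.............
.............
.............
.............
.............
...@@........
...@.........
...@.........
...@@@@@@....

Derivation:
Segment 0: (4,3) -> (3,3)
Segment 1: (3,3) -> (3,1)
Segment 2: (3,1) -> (3,0)
Segment 3: (3,0) -> (8,-0)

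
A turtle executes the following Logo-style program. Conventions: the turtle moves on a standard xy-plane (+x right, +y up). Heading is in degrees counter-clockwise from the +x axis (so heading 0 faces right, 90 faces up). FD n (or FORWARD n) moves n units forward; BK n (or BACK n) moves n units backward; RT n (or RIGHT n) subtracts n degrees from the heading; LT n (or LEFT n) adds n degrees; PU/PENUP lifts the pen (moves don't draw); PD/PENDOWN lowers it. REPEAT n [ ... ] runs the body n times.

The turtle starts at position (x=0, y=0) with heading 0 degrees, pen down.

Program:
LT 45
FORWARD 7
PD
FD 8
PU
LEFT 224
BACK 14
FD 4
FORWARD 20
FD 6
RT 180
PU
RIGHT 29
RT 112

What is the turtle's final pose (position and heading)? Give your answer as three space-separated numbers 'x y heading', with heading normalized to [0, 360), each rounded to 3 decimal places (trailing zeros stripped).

Answer: 10.327 -5.391 308

Derivation:
Executing turtle program step by step:
Start: pos=(0,0), heading=0, pen down
LT 45: heading 0 -> 45
FD 7: (0,0) -> (4.95,4.95) [heading=45, draw]
PD: pen down
FD 8: (4.95,4.95) -> (10.607,10.607) [heading=45, draw]
PU: pen up
LT 224: heading 45 -> 269
BK 14: (10.607,10.607) -> (10.851,24.604) [heading=269, move]
FD 4: (10.851,24.604) -> (10.781,20.605) [heading=269, move]
FD 20: (10.781,20.605) -> (10.432,0.608) [heading=269, move]
FD 6: (10.432,0.608) -> (10.327,-5.391) [heading=269, move]
RT 180: heading 269 -> 89
PU: pen up
RT 29: heading 89 -> 60
RT 112: heading 60 -> 308
Final: pos=(10.327,-5.391), heading=308, 2 segment(s) drawn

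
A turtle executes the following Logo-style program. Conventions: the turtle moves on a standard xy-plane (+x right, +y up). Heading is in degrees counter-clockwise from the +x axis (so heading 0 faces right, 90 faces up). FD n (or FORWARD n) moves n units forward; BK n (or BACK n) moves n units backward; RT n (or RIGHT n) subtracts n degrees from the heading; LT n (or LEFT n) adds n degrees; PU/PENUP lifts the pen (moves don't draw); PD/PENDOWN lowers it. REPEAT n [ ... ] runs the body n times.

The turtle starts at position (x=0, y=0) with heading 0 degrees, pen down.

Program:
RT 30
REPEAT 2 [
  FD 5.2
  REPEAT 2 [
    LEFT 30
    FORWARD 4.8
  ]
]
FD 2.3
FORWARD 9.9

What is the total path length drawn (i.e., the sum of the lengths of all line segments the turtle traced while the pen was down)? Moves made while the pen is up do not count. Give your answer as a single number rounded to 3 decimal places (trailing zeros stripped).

Executing turtle program step by step:
Start: pos=(0,0), heading=0, pen down
RT 30: heading 0 -> 330
REPEAT 2 [
  -- iteration 1/2 --
  FD 5.2: (0,0) -> (4.503,-2.6) [heading=330, draw]
  REPEAT 2 [
    -- iteration 1/2 --
    LT 30: heading 330 -> 0
    FD 4.8: (4.503,-2.6) -> (9.303,-2.6) [heading=0, draw]
    -- iteration 2/2 --
    LT 30: heading 0 -> 30
    FD 4.8: (9.303,-2.6) -> (13.46,-0.2) [heading=30, draw]
  ]
  -- iteration 2/2 --
  FD 5.2: (13.46,-0.2) -> (17.964,2.4) [heading=30, draw]
  REPEAT 2 [
    -- iteration 1/2 --
    LT 30: heading 30 -> 60
    FD 4.8: (17.964,2.4) -> (20.364,6.557) [heading=60, draw]
    -- iteration 2/2 --
    LT 30: heading 60 -> 90
    FD 4.8: (20.364,6.557) -> (20.364,11.357) [heading=90, draw]
  ]
]
FD 2.3: (20.364,11.357) -> (20.364,13.657) [heading=90, draw]
FD 9.9: (20.364,13.657) -> (20.364,23.557) [heading=90, draw]
Final: pos=(20.364,23.557), heading=90, 8 segment(s) drawn

Segment lengths:
  seg 1: (0,0) -> (4.503,-2.6), length = 5.2
  seg 2: (4.503,-2.6) -> (9.303,-2.6), length = 4.8
  seg 3: (9.303,-2.6) -> (13.46,-0.2), length = 4.8
  seg 4: (13.46,-0.2) -> (17.964,2.4), length = 5.2
  seg 5: (17.964,2.4) -> (20.364,6.557), length = 4.8
  seg 6: (20.364,6.557) -> (20.364,11.357), length = 4.8
  seg 7: (20.364,11.357) -> (20.364,13.657), length = 2.3
  seg 8: (20.364,13.657) -> (20.364,23.557), length = 9.9
Total = 41.8

Answer: 41.8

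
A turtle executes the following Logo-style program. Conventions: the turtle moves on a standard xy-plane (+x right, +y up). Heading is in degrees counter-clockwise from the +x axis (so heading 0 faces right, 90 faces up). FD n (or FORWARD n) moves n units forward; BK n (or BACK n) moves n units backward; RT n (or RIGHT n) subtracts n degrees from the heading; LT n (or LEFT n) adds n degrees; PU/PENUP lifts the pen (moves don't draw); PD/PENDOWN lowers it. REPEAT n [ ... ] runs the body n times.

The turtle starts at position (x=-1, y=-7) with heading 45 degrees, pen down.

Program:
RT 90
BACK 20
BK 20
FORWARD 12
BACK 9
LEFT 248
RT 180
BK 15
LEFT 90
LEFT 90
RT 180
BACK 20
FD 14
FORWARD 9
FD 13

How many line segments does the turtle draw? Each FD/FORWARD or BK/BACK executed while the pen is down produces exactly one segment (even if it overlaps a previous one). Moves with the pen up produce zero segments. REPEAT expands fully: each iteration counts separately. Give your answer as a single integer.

Executing turtle program step by step:
Start: pos=(-1,-7), heading=45, pen down
RT 90: heading 45 -> 315
BK 20: (-1,-7) -> (-15.142,7.142) [heading=315, draw]
BK 20: (-15.142,7.142) -> (-29.284,21.284) [heading=315, draw]
FD 12: (-29.284,21.284) -> (-20.799,12.799) [heading=315, draw]
BK 9: (-20.799,12.799) -> (-27.163,19.163) [heading=315, draw]
LT 248: heading 315 -> 203
RT 180: heading 203 -> 23
BK 15: (-27.163,19.163) -> (-40.971,13.302) [heading=23, draw]
LT 90: heading 23 -> 113
LT 90: heading 113 -> 203
RT 180: heading 203 -> 23
BK 20: (-40.971,13.302) -> (-59.381,5.487) [heading=23, draw]
FD 14: (-59.381,5.487) -> (-46.494,10.958) [heading=23, draw]
FD 9: (-46.494,10.958) -> (-38.209,14.474) [heading=23, draw]
FD 13: (-38.209,14.474) -> (-26.242,19.554) [heading=23, draw]
Final: pos=(-26.242,19.554), heading=23, 9 segment(s) drawn
Segments drawn: 9

Answer: 9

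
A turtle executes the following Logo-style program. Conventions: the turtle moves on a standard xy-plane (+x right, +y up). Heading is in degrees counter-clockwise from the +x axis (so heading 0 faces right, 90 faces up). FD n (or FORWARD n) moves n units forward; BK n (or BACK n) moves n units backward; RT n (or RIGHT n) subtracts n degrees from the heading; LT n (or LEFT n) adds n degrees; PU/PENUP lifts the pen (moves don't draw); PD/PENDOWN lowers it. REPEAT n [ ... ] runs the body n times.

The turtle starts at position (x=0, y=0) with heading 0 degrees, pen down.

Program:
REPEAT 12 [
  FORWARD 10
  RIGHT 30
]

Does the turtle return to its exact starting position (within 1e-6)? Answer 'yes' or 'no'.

Answer: yes

Derivation:
Executing turtle program step by step:
Start: pos=(0,0), heading=0, pen down
REPEAT 12 [
  -- iteration 1/12 --
  FD 10: (0,0) -> (10,0) [heading=0, draw]
  RT 30: heading 0 -> 330
  -- iteration 2/12 --
  FD 10: (10,0) -> (18.66,-5) [heading=330, draw]
  RT 30: heading 330 -> 300
  -- iteration 3/12 --
  FD 10: (18.66,-5) -> (23.66,-13.66) [heading=300, draw]
  RT 30: heading 300 -> 270
  -- iteration 4/12 --
  FD 10: (23.66,-13.66) -> (23.66,-23.66) [heading=270, draw]
  RT 30: heading 270 -> 240
  -- iteration 5/12 --
  FD 10: (23.66,-23.66) -> (18.66,-32.321) [heading=240, draw]
  RT 30: heading 240 -> 210
  -- iteration 6/12 --
  FD 10: (18.66,-32.321) -> (10,-37.321) [heading=210, draw]
  RT 30: heading 210 -> 180
  -- iteration 7/12 --
  FD 10: (10,-37.321) -> (0,-37.321) [heading=180, draw]
  RT 30: heading 180 -> 150
  -- iteration 8/12 --
  FD 10: (0,-37.321) -> (-8.66,-32.321) [heading=150, draw]
  RT 30: heading 150 -> 120
  -- iteration 9/12 --
  FD 10: (-8.66,-32.321) -> (-13.66,-23.66) [heading=120, draw]
  RT 30: heading 120 -> 90
  -- iteration 10/12 --
  FD 10: (-13.66,-23.66) -> (-13.66,-13.66) [heading=90, draw]
  RT 30: heading 90 -> 60
  -- iteration 11/12 --
  FD 10: (-13.66,-13.66) -> (-8.66,-5) [heading=60, draw]
  RT 30: heading 60 -> 30
  -- iteration 12/12 --
  FD 10: (-8.66,-5) -> (0,0) [heading=30, draw]
  RT 30: heading 30 -> 0
]
Final: pos=(0,0), heading=0, 12 segment(s) drawn

Start position: (0, 0)
Final position: (0, 0)
Distance = 0; < 1e-6 -> CLOSED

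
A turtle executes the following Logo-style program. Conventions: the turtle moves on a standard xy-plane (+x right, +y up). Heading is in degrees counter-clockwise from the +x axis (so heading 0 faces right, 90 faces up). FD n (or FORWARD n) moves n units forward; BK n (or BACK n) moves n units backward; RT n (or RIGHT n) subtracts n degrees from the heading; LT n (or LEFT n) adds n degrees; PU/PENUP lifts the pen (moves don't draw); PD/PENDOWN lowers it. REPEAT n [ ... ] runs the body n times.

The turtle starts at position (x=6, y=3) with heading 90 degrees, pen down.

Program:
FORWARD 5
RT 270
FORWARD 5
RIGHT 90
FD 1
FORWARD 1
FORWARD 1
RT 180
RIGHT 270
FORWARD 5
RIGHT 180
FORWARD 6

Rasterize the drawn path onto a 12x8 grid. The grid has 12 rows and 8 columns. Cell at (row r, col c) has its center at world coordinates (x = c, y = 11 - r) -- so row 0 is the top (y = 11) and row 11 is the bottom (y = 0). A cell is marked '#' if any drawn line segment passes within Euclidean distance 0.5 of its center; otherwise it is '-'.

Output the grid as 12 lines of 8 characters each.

Segment 0: (6,3) -> (6,8)
Segment 1: (6,8) -> (1,8)
Segment 2: (1,8) -> (1,9)
Segment 3: (1,9) -> (1,10)
Segment 4: (1,10) -> (1,11)
Segment 5: (1,11) -> (6,11)
Segment 6: (6,11) -> (-0,11)

Answer: #######-
-#------
-#------
-######-
------#-
------#-
------#-
------#-
------#-
--------
--------
--------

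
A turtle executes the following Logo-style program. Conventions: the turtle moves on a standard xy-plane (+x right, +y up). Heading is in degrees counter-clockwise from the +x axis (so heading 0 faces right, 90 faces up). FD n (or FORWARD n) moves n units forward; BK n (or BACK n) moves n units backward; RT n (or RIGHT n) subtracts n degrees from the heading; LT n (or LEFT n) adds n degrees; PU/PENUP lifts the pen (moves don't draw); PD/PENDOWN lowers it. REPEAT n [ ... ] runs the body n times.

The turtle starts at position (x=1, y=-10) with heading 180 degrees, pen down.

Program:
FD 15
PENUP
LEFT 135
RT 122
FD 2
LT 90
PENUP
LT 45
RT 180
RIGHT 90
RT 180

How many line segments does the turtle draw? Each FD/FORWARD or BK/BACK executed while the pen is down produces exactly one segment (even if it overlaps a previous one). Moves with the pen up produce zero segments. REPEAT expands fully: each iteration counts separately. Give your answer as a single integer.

Answer: 1

Derivation:
Executing turtle program step by step:
Start: pos=(1,-10), heading=180, pen down
FD 15: (1,-10) -> (-14,-10) [heading=180, draw]
PU: pen up
LT 135: heading 180 -> 315
RT 122: heading 315 -> 193
FD 2: (-14,-10) -> (-15.949,-10.45) [heading=193, move]
LT 90: heading 193 -> 283
PU: pen up
LT 45: heading 283 -> 328
RT 180: heading 328 -> 148
RT 90: heading 148 -> 58
RT 180: heading 58 -> 238
Final: pos=(-15.949,-10.45), heading=238, 1 segment(s) drawn
Segments drawn: 1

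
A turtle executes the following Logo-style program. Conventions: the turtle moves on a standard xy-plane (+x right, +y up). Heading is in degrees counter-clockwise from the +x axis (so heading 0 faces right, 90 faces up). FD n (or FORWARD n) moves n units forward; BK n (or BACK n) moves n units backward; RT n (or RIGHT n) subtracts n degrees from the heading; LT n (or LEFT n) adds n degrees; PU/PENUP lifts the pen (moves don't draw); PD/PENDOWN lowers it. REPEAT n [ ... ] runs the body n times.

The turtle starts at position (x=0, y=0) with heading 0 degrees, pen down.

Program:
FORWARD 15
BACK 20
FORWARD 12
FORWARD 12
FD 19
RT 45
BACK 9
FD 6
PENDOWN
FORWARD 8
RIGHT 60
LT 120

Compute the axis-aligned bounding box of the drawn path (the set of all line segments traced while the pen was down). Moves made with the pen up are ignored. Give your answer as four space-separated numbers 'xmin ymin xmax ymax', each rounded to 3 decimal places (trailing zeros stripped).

Executing turtle program step by step:
Start: pos=(0,0), heading=0, pen down
FD 15: (0,0) -> (15,0) [heading=0, draw]
BK 20: (15,0) -> (-5,0) [heading=0, draw]
FD 12: (-5,0) -> (7,0) [heading=0, draw]
FD 12: (7,0) -> (19,0) [heading=0, draw]
FD 19: (19,0) -> (38,0) [heading=0, draw]
RT 45: heading 0 -> 315
BK 9: (38,0) -> (31.636,6.364) [heading=315, draw]
FD 6: (31.636,6.364) -> (35.879,2.121) [heading=315, draw]
PD: pen down
FD 8: (35.879,2.121) -> (41.536,-3.536) [heading=315, draw]
RT 60: heading 315 -> 255
LT 120: heading 255 -> 15
Final: pos=(41.536,-3.536), heading=15, 8 segment(s) drawn

Segment endpoints: x in {-5, 0, 7, 15, 19, 31.636, 35.879, 38, 41.536}, y in {-3.536, 0, 2.121, 6.364}
xmin=-5, ymin=-3.536, xmax=41.536, ymax=6.364

Answer: -5 -3.536 41.536 6.364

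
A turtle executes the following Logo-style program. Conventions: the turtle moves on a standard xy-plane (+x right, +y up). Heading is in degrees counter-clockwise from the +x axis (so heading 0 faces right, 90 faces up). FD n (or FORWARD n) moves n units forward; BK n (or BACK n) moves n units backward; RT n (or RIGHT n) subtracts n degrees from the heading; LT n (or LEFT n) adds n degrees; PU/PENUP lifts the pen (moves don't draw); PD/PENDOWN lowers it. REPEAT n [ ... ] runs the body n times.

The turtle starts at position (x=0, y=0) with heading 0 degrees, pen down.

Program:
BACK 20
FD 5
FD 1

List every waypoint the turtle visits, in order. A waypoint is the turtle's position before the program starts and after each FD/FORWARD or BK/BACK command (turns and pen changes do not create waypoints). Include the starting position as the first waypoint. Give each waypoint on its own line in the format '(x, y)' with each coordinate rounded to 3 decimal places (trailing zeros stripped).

Executing turtle program step by step:
Start: pos=(0,0), heading=0, pen down
BK 20: (0,0) -> (-20,0) [heading=0, draw]
FD 5: (-20,0) -> (-15,0) [heading=0, draw]
FD 1: (-15,0) -> (-14,0) [heading=0, draw]
Final: pos=(-14,0), heading=0, 3 segment(s) drawn
Waypoints (4 total):
(0, 0)
(-20, 0)
(-15, 0)
(-14, 0)

Answer: (0, 0)
(-20, 0)
(-15, 0)
(-14, 0)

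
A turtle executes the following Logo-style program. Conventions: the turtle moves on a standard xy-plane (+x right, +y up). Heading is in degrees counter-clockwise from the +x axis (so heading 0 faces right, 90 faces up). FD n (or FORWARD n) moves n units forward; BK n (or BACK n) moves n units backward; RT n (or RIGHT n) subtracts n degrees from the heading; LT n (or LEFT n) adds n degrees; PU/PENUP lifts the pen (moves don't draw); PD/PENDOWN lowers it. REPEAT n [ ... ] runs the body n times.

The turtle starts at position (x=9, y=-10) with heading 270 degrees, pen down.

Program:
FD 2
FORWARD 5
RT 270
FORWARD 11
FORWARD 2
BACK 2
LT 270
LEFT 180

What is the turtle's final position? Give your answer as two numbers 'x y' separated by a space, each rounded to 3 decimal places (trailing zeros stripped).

Answer: 20 -17

Derivation:
Executing turtle program step by step:
Start: pos=(9,-10), heading=270, pen down
FD 2: (9,-10) -> (9,-12) [heading=270, draw]
FD 5: (9,-12) -> (9,-17) [heading=270, draw]
RT 270: heading 270 -> 0
FD 11: (9,-17) -> (20,-17) [heading=0, draw]
FD 2: (20,-17) -> (22,-17) [heading=0, draw]
BK 2: (22,-17) -> (20,-17) [heading=0, draw]
LT 270: heading 0 -> 270
LT 180: heading 270 -> 90
Final: pos=(20,-17), heading=90, 5 segment(s) drawn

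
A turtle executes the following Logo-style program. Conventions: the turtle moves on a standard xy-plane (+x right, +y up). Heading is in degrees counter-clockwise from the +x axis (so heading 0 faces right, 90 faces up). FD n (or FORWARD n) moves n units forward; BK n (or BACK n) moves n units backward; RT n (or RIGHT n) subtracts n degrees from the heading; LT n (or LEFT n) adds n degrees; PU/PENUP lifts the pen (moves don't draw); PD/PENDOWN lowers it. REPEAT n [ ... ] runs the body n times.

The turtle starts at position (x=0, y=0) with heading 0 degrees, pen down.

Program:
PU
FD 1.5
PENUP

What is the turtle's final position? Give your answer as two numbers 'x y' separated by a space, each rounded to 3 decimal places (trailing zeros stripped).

Executing turtle program step by step:
Start: pos=(0,0), heading=0, pen down
PU: pen up
FD 1.5: (0,0) -> (1.5,0) [heading=0, move]
PU: pen up
Final: pos=(1.5,0), heading=0, 0 segment(s) drawn

Answer: 1.5 0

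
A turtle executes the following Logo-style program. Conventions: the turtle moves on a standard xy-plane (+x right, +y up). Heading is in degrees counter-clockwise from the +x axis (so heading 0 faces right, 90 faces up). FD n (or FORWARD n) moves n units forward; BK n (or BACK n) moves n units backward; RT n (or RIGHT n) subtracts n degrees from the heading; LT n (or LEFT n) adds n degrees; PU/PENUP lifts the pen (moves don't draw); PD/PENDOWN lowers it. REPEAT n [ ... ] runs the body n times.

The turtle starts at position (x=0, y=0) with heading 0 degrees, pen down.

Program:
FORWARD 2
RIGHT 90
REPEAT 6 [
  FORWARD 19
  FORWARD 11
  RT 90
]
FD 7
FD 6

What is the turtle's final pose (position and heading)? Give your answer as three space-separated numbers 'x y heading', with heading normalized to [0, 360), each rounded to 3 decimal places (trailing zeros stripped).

Executing turtle program step by step:
Start: pos=(0,0), heading=0, pen down
FD 2: (0,0) -> (2,0) [heading=0, draw]
RT 90: heading 0 -> 270
REPEAT 6 [
  -- iteration 1/6 --
  FD 19: (2,0) -> (2,-19) [heading=270, draw]
  FD 11: (2,-19) -> (2,-30) [heading=270, draw]
  RT 90: heading 270 -> 180
  -- iteration 2/6 --
  FD 19: (2,-30) -> (-17,-30) [heading=180, draw]
  FD 11: (-17,-30) -> (-28,-30) [heading=180, draw]
  RT 90: heading 180 -> 90
  -- iteration 3/6 --
  FD 19: (-28,-30) -> (-28,-11) [heading=90, draw]
  FD 11: (-28,-11) -> (-28,0) [heading=90, draw]
  RT 90: heading 90 -> 0
  -- iteration 4/6 --
  FD 19: (-28,0) -> (-9,0) [heading=0, draw]
  FD 11: (-9,0) -> (2,0) [heading=0, draw]
  RT 90: heading 0 -> 270
  -- iteration 5/6 --
  FD 19: (2,0) -> (2,-19) [heading=270, draw]
  FD 11: (2,-19) -> (2,-30) [heading=270, draw]
  RT 90: heading 270 -> 180
  -- iteration 6/6 --
  FD 19: (2,-30) -> (-17,-30) [heading=180, draw]
  FD 11: (-17,-30) -> (-28,-30) [heading=180, draw]
  RT 90: heading 180 -> 90
]
FD 7: (-28,-30) -> (-28,-23) [heading=90, draw]
FD 6: (-28,-23) -> (-28,-17) [heading=90, draw]
Final: pos=(-28,-17), heading=90, 15 segment(s) drawn

Answer: -28 -17 90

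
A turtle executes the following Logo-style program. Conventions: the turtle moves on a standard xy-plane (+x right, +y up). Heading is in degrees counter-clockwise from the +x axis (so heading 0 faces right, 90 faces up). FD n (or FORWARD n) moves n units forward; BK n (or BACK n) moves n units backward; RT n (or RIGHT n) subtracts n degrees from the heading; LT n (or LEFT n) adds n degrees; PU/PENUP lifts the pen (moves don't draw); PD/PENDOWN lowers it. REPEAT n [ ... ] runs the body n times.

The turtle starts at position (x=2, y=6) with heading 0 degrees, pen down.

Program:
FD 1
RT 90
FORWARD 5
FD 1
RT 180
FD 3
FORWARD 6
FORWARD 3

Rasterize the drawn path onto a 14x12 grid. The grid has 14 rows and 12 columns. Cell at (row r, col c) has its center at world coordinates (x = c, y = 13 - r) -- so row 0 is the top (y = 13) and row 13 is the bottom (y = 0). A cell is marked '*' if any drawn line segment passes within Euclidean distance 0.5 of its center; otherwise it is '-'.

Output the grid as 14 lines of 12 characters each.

Segment 0: (2,6) -> (3,6)
Segment 1: (3,6) -> (3,1)
Segment 2: (3,1) -> (3,0)
Segment 3: (3,0) -> (3,3)
Segment 4: (3,3) -> (3,9)
Segment 5: (3,9) -> (3,12)

Answer: ------------
---*--------
---*--------
---*--------
---*--------
---*--------
---*--------
--**--------
---*--------
---*--------
---*--------
---*--------
---*--------
---*--------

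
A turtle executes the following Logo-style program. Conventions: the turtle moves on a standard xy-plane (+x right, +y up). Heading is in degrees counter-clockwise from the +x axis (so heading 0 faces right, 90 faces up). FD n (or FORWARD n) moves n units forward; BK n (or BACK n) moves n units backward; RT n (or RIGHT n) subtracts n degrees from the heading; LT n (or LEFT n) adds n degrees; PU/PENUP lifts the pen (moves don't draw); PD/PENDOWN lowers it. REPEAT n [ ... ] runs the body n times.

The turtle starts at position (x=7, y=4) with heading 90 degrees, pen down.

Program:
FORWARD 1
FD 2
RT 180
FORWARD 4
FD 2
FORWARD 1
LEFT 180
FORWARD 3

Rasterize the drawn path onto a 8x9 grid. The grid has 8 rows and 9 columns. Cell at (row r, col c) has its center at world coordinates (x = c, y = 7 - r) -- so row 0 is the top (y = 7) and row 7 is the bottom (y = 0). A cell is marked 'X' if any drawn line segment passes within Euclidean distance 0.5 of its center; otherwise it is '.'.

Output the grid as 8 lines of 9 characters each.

Segment 0: (7,4) -> (7,5)
Segment 1: (7,5) -> (7,7)
Segment 2: (7,7) -> (7,3)
Segment 3: (7,3) -> (7,1)
Segment 4: (7,1) -> (7,0)
Segment 5: (7,0) -> (7,3)

Answer: .......X.
.......X.
.......X.
.......X.
.......X.
.......X.
.......X.
.......X.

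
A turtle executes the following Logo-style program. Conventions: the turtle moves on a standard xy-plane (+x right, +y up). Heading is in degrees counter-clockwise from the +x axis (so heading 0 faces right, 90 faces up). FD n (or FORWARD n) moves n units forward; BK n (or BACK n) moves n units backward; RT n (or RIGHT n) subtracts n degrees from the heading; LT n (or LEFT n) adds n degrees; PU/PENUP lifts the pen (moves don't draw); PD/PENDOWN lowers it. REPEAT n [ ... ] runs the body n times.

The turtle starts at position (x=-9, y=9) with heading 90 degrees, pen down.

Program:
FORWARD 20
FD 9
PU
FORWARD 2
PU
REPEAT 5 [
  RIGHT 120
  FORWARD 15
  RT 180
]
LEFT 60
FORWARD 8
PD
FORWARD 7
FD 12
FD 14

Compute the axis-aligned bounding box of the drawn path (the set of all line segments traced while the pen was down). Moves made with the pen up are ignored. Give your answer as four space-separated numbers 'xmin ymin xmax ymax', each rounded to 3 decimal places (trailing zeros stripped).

Answer: -9 9 -9 96

Derivation:
Executing turtle program step by step:
Start: pos=(-9,9), heading=90, pen down
FD 20: (-9,9) -> (-9,29) [heading=90, draw]
FD 9: (-9,29) -> (-9,38) [heading=90, draw]
PU: pen up
FD 2: (-9,38) -> (-9,40) [heading=90, move]
PU: pen up
REPEAT 5 [
  -- iteration 1/5 --
  RT 120: heading 90 -> 330
  FD 15: (-9,40) -> (3.99,32.5) [heading=330, move]
  RT 180: heading 330 -> 150
  -- iteration 2/5 --
  RT 120: heading 150 -> 30
  FD 15: (3.99,32.5) -> (16.981,40) [heading=30, move]
  RT 180: heading 30 -> 210
  -- iteration 3/5 --
  RT 120: heading 210 -> 90
  FD 15: (16.981,40) -> (16.981,55) [heading=90, move]
  RT 180: heading 90 -> 270
  -- iteration 4/5 --
  RT 120: heading 270 -> 150
  FD 15: (16.981,55) -> (3.99,62.5) [heading=150, move]
  RT 180: heading 150 -> 330
  -- iteration 5/5 --
  RT 120: heading 330 -> 210
  FD 15: (3.99,62.5) -> (-9,55) [heading=210, move]
  RT 180: heading 210 -> 30
]
LT 60: heading 30 -> 90
FD 8: (-9,55) -> (-9,63) [heading=90, move]
PD: pen down
FD 7: (-9,63) -> (-9,70) [heading=90, draw]
FD 12: (-9,70) -> (-9,82) [heading=90, draw]
FD 14: (-9,82) -> (-9,96) [heading=90, draw]
Final: pos=(-9,96), heading=90, 5 segment(s) drawn

Segment endpoints: x in {-9, -9, -9, -9, -9}, y in {9, 29, 38, 63, 70, 82, 96}
xmin=-9, ymin=9, xmax=-9, ymax=96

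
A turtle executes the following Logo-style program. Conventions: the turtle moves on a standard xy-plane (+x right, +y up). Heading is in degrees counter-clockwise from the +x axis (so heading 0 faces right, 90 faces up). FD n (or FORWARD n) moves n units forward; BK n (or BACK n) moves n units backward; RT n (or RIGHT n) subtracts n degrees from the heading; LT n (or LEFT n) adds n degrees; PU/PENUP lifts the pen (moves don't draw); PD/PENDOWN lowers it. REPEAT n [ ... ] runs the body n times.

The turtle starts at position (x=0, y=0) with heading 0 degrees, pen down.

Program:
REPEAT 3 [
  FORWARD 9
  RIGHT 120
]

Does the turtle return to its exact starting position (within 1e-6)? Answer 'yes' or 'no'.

Answer: yes

Derivation:
Executing turtle program step by step:
Start: pos=(0,0), heading=0, pen down
REPEAT 3 [
  -- iteration 1/3 --
  FD 9: (0,0) -> (9,0) [heading=0, draw]
  RT 120: heading 0 -> 240
  -- iteration 2/3 --
  FD 9: (9,0) -> (4.5,-7.794) [heading=240, draw]
  RT 120: heading 240 -> 120
  -- iteration 3/3 --
  FD 9: (4.5,-7.794) -> (0,0) [heading=120, draw]
  RT 120: heading 120 -> 0
]
Final: pos=(0,0), heading=0, 3 segment(s) drawn

Start position: (0, 0)
Final position: (0, 0)
Distance = 0; < 1e-6 -> CLOSED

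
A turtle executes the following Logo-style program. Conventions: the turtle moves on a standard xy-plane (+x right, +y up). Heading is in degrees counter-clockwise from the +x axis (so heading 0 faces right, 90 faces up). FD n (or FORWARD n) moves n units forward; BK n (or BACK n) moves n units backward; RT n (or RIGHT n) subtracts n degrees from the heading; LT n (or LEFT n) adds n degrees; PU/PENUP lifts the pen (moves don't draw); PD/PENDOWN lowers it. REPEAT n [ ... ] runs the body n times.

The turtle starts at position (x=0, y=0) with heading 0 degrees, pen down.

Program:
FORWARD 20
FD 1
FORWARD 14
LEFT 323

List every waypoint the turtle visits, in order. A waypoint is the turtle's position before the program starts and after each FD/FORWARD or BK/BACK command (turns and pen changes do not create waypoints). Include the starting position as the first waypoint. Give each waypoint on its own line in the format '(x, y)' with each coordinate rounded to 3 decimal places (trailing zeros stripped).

Executing turtle program step by step:
Start: pos=(0,0), heading=0, pen down
FD 20: (0,0) -> (20,0) [heading=0, draw]
FD 1: (20,0) -> (21,0) [heading=0, draw]
FD 14: (21,0) -> (35,0) [heading=0, draw]
LT 323: heading 0 -> 323
Final: pos=(35,0), heading=323, 3 segment(s) drawn
Waypoints (4 total):
(0, 0)
(20, 0)
(21, 0)
(35, 0)

Answer: (0, 0)
(20, 0)
(21, 0)
(35, 0)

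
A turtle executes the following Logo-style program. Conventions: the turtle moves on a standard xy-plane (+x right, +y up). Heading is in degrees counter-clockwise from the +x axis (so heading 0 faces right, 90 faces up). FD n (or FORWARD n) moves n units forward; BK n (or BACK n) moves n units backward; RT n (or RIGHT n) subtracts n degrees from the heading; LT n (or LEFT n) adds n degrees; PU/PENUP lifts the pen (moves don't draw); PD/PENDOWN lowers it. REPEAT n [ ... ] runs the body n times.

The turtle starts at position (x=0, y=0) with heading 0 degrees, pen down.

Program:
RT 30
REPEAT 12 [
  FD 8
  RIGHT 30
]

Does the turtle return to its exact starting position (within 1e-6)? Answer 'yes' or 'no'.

Executing turtle program step by step:
Start: pos=(0,0), heading=0, pen down
RT 30: heading 0 -> 330
REPEAT 12 [
  -- iteration 1/12 --
  FD 8: (0,0) -> (6.928,-4) [heading=330, draw]
  RT 30: heading 330 -> 300
  -- iteration 2/12 --
  FD 8: (6.928,-4) -> (10.928,-10.928) [heading=300, draw]
  RT 30: heading 300 -> 270
  -- iteration 3/12 --
  FD 8: (10.928,-10.928) -> (10.928,-18.928) [heading=270, draw]
  RT 30: heading 270 -> 240
  -- iteration 4/12 --
  FD 8: (10.928,-18.928) -> (6.928,-25.856) [heading=240, draw]
  RT 30: heading 240 -> 210
  -- iteration 5/12 --
  FD 8: (6.928,-25.856) -> (0,-29.856) [heading=210, draw]
  RT 30: heading 210 -> 180
  -- iteration 6/12 --
  FD 8: (0,-29.856) -> (-8,-29.856) [heading=180, draw]
  RT 30: heading 180 -> 150
  -- iteration 7/12 --
  FD 8: (-8,-29.856) -> (-14.928,-25.856) [heading=150, draw]
  RT 30: heading 150 -> 120
  -- iteration 8/12 --
  FD 8: (-14.928,-25.856) -> (-18.928,-18.928) [heading=120, draw]
  RT 30: heading 120 -> 90
  -- iteration 9/12 --
  FD 8: (-18.928,-18.928) -> (-18.928,-10.928) [heading=90, draw]
  RT 30: heading 90 -> 60
  -- iteration 10/12 --
  FD 8: (-18.928,-10.928) -> (-14.928,-4) [heading=60, draw]
  RT 30: heading 60 -> 30
  -- iteration 11/12 --
  FD 8: (-14.928,-4) -> (-8,0) [heading=30, draw]
  RT 30: heading 30 -> 0
  -- iteration 12/12 --
  FD 8: (-8,0) -> (0,0) [heading=0, draw]
  RT 30: heading 0 -> 330
]
Final: pos=(0,0), heading=330, 12 segment(s) drawn

Start position: (0, 0)
Final position: (0, 0)
Distance = 0; < 1e-6 -> CLOSED

Answer: yes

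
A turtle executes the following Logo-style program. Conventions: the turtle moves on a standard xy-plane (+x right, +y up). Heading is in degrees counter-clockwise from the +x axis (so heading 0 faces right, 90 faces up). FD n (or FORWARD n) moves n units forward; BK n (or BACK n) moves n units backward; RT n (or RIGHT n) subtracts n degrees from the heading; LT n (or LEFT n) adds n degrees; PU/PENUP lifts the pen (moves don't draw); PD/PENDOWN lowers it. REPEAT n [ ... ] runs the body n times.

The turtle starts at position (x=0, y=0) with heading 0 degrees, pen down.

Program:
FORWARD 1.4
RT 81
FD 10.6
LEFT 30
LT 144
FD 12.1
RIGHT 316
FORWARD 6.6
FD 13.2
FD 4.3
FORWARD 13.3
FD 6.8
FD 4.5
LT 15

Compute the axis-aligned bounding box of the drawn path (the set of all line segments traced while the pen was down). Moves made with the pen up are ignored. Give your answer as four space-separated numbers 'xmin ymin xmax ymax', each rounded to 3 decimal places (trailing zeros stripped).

Answer: -33.192 -10.469 3.058 34.827

Derivation:
Executing turtle program step by step:
Start: pos=(0,0), heading=0, pen down
FD 1.4: (0,0) -> (1.4,0) [heading=0, draw]
RT 81: heading 0 -> 279
FD 10.6: (1.4,0) -> (3.058,-10.469) [heading=279, draw]
LT 30: heading 279 -> 309
LT 144: heading 309 -> 93
FD 12.1: (3.058,-10.469) -> (2.425,1.614) [heading=93, draw]
RT 316: heading 93 -> 137
FD 6.6: (2.425,1.614) -> (-2.402,6.115) [heading=137, draw]
FD 13.2: (-2.402,6.115) -> (-12.056,15.117) [heading=137, draw]
FD 4.3: (-12.056,15.117) -> (-15.201,18.05) [heading=137, draw]
FD 13.3: (-15.201,18.05) -> (-24.928,27.121) [heading=137, draw]
FD 6.8: (-24.928,27.121) -> (-29.901,31.758) [heading=137, draw]
FD 4.5: (-29.901,31.758) -> (-33.192,34.827) [heading=137, draw]
LT 15: heading 137 -> 152
Final: pos=(-33.192,34.827), heading=152, 9 segment(s) drawn

Segment endpoints: x in {-33.192, -29.901, -24.928, -15.201, -12.056, -2.402, 0, 1.4, 2.425, 3.058}, y in {-10.469, 0, 1.614, 6.115, 15.117, 18.05, 27.121, 31.758, 34.827}
xmin=-33.192, ymin=-10.469, xmax=3.058, ymax=34.827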